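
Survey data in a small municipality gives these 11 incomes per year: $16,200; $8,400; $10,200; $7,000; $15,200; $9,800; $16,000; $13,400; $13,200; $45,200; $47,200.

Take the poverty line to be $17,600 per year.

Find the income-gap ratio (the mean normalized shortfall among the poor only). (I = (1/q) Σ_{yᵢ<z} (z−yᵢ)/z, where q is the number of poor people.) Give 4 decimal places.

0.3093

Incomes under z: $7,000, $8,400, $9,800, $10,200, $13,200, $13,400, $15,200, $16,000, $16,200 (q = 9 of N = 11).
Shortfall ratios (z−y)/z: 0.6023, 0.5227, 0.4432, 0.4205, 0.2500, 0.2386, 0.1364, 0.0909, 0.0795; sum = 2.784091.
The income-gap ratio divides by q (the poor only): 2.784091 / 9 = 0.3093.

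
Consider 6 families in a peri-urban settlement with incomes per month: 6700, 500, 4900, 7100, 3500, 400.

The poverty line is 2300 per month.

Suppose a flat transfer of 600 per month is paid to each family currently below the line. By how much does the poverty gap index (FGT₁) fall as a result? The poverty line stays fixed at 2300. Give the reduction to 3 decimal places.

Before: below the line — 400, 500; poverty gap index (FGT₁) = 0.26812.
After the 600 transfer: below the line — 1000, 1100; poverty gap index (FGT₁) = 0.18116.
Reduction = 0.26812 − 0.18116 = 0.087.

0.087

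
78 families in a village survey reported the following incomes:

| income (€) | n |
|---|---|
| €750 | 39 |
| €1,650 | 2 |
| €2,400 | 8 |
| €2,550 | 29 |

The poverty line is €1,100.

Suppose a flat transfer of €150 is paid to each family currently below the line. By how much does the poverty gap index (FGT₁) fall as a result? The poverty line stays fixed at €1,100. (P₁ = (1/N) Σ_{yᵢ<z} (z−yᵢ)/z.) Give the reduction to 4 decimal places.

0.0682

Before: below the line — 39×€750; poverty gap index (FGT₁) = 0.159091.
After the €150 transfer: below the line — 39×€900; poverty gap index (FGT₁) = 0.090909.
Reduction = 0.159091 − 0.090909 = 0.0682.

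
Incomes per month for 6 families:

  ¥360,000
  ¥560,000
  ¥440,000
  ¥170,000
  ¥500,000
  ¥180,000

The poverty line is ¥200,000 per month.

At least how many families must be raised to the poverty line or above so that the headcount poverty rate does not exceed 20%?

1

Currently q = 2 of N = 6 are below the line (H = 0.333).
A headcount ratio of at most 20% allows at most ⌊0.20 × 6⌋ = 1 poor families.
So at least 2 − 1 = 1 must be lifted.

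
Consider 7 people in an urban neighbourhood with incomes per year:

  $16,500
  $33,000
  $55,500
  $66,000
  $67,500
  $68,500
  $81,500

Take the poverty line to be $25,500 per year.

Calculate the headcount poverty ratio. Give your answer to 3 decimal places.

0.143

1 of the 7 people have income below $25,500.
H = 1/7 = 0.143.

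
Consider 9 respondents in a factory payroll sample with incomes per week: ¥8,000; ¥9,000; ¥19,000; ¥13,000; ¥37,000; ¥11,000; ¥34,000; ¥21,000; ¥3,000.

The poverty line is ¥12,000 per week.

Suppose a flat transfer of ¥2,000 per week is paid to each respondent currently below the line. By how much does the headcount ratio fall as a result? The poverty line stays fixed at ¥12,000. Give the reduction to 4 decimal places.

Before: below the line — ¥3,000, ¥8,000, ¥9,000, ¥11,000; headcount ratio = 0.444444.
After the ¥2,000 transfer: below the line — ¥5,000, ¥10,000, ¥11,000; headcount ratio = 0.333333.
Reduction = 0.444444 − 0.333333 = 0.1111.

0.1111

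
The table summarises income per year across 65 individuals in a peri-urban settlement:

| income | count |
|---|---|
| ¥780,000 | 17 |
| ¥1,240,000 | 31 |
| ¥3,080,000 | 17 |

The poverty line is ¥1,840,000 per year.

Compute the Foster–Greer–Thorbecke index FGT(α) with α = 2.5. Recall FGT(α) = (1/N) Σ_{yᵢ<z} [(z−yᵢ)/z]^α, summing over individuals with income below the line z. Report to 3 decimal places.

0.095

Below z: 17×¥780,000, 31×¥1,240,000 (q = 48 of N = 65).
Shortfall ratios: (1840000−780000)/1840000 = 0.5761 (×17); (1840000−1240000)/1840000 = 0.3261 (×31).
Raised to α = 2.5: 0.25190 (×17); 0.06072 (×31).
Sum = 6.164548; FGT(2.5) = 6.164548 / 65 = 0.095.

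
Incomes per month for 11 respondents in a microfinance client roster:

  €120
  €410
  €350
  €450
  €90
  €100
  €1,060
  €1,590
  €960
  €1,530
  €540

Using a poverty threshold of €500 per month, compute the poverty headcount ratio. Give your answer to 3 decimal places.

0.545

6 of the 11 respondents have income below €500.
H = 6/11 = 0.545.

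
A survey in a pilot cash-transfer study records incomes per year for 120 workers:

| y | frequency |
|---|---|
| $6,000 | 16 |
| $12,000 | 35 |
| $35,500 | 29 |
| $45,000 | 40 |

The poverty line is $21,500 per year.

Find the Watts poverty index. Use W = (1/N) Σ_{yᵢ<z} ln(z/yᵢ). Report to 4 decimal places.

Below the line: 16×$6,000, 35×$12,000 (q = 51 of N = 120).
Log shortfalls: ln(21500/6000) = 1.2763 (×16); ln(21500/12000) = 0.5831 (×35).
W = 40.830815 / 120 = 0.3403.

0.3403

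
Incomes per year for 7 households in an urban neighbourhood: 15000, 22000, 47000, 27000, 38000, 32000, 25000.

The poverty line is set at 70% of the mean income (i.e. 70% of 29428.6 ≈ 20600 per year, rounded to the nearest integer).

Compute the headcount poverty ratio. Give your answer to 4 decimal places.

1 of the 7 households have income below 20600.
H = 1/7 = 0.1429.

0.1429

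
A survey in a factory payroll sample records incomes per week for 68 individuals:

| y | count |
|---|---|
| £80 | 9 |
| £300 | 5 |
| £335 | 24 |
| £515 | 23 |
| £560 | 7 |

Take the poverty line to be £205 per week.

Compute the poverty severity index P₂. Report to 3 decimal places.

0.049

Below z: 9×£80 (q = 9 of N = 68).
Normalized shortfalls: (205−80)/205 = 0.6098 (×9).
Squared: 0.3718 (×9).
Sum = 3.346222; P₂ = 3.346222 / 68 = 0.049.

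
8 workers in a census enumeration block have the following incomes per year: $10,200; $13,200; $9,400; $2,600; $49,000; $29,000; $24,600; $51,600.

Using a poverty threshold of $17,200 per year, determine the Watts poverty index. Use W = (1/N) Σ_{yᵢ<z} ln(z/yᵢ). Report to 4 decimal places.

Below z: $2,600, $9,400, $10,200, $13,200 (q = 4 of N = 8).
Log gaps: ln(17200/2600) = 1.8894; ln(17200/9400) = 0.6042; ln(17200/10200) = 0.5225; ln(17200/13200) = 0.2647.
W = 3.280812 / 8 = 0.4101.

0.4101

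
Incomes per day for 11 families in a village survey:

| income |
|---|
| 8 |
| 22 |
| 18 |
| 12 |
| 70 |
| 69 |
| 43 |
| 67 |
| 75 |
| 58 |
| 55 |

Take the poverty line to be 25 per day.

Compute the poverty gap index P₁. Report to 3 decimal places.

0.145

Below the line: 8, 12, 18, 22 (q = 4 of N = 11).
Shortfall ratios: (25−8)/25 = 0.6800; (25−12)/25 = 0.5200; (25−18)/25 = 0.2800; (25−22)/25 = 0.1200.
Sum of shortfalls = 1.600000; P₁ averages over all N: 1.600000 / 11 = 0.145.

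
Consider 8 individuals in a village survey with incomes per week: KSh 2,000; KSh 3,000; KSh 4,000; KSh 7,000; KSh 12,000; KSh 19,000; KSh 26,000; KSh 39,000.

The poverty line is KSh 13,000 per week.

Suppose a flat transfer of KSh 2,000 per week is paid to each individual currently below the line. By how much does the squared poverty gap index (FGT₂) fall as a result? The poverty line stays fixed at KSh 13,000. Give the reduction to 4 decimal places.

0.0954

Before: below the line — KSh 2,000, KSh 3,000, KSh 4,000, KSh 7,000, KSh 12,000; squared poverty gap index (FGT₂) = 0.250740.
After the KSh 2,000 transfer: below the line — KSh 4,000, KSh 5,000, KSh 6,000, KSh 9,000; squared poverty gap index (FGT₂) = 0.155325.
Reduction = 0.250740 − 0.155325 = 0.0954.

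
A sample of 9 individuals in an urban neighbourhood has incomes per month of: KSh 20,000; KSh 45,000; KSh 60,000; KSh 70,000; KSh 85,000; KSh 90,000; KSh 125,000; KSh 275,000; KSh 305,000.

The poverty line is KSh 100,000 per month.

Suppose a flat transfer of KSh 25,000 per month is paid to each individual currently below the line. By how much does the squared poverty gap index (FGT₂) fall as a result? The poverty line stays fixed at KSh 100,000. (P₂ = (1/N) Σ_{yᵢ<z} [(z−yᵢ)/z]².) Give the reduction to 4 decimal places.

Before: below the line — KSh 20,000, KSh 45,000, KSh 60,000, KSh 70,000, KSh 85,000, KSh 90,000; squared poverty gap index (FGT₂) = 0.136111.
After the KSh 25,000 transfer: below the line — KSh 45,000, KSh 70,000, KSh 85,000, KSh 95,000; squared poverty gap index (FGT₂) = 0.046389.
Reduction = 0.136111 − 0.046389 = 0.0897.

0.0897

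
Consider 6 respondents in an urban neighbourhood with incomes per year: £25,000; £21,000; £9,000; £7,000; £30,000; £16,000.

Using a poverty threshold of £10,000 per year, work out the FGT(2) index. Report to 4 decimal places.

Below z: £7,000, £9,000 (q = 2 of N = 6).
Shortfall ratios: (10000−7000)/10000 = 0.3000; (10000−9000)/10000 = 0.1000.
Squared: 0.0900; 0.0100.
Sum = 0.100000; P₂ = 0.100000 / 6 = 0.0167.

0.0167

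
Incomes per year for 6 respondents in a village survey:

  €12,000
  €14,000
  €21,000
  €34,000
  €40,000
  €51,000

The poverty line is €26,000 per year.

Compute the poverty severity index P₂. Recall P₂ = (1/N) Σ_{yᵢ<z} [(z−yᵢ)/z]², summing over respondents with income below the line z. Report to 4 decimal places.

Below z: €12,000, €14,000, €21,000 (q = 3 of N = 6).
Gap ratios (z−y)/z: (26000−12000)/26000 = 0.5385; (26000−14000)/26000 = 0.4615; (26000−21000)/26000 = 0.1923.
Squared: 0.2899; 0.2130; 0.0370.
Sum = 0.539941; P₂ = 0.539941 / 6 = 0.0900.

0.0900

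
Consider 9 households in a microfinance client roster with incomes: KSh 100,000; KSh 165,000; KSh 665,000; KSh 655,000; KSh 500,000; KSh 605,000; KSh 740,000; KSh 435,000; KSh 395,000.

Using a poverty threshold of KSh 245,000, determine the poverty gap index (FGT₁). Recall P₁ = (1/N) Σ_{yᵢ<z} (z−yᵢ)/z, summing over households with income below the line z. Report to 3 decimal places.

Incomes under z: KSh 100,000, KSh 165,000 (q = 2 of N = 9).
Relative gaps: (245000−100000)/245000 = 0.5918; (245000−165000)/245000 = 0.3265.
Sum of shortfalls = 0.918367; P₁ averages over all N: 0.918367 / 9 = 0.102.

0.102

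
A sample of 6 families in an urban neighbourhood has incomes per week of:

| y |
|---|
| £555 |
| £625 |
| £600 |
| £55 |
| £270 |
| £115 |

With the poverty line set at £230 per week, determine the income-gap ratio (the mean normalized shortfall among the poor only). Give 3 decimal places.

Below z: £55, £115 (q = 2 of N = 6).
Relative gaps: 0.7609, 0.5000; sum = 1.260870.
The income-gap ratio divides by q (the poor only): 1.260870 / 2 = 0.630.

0.630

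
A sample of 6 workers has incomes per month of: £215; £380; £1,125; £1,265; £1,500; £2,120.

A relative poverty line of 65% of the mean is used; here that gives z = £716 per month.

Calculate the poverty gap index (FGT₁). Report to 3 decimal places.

Below the line: £215, £380 (q = 2 of N = 6).
Normalized shortfalls: (716−215)/716 = 0.6997; (716−380)/716 = 0.4693.
Σ = 1.168994. Dividing by the full population N = 6 gives P₁ = 0.195.

0.195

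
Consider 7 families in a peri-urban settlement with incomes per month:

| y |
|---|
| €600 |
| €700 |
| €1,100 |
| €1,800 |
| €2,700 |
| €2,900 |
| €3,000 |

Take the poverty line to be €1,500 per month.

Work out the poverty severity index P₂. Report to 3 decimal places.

0.102

Incomes under z: €600, €700, €1,100 (q = 3 of N = 7).
Normalized shortfalls: (1500−600)/1500 = 0.6000; (1500−700)/1500 = 0.5333; (1500−1100)/1500 = 0.2667.
Squared: 0.3600; 0.2844; 0.0711.
Sum = 0.715556; P₂ = 0.715556 / 7 = 0.102.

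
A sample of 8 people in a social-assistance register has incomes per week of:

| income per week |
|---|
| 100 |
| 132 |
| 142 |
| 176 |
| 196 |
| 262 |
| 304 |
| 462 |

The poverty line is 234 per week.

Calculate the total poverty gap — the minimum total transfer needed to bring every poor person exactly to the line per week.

424

Below z: 100, 132, 142, 176, 196 (q = 5 of N = 8).
Individual gaps: 234−100 = 134; 234−132 = 102; 234−142 = 92; 234−176 = 58; 234−196 = 38.
Aggregate gap = 424.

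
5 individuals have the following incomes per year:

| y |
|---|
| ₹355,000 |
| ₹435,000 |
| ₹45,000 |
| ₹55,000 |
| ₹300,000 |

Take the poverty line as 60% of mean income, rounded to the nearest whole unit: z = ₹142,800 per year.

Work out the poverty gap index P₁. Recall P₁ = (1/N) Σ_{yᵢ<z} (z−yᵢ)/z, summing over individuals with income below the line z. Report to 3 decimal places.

0.260

Below z: ₹45,000, ₹55,000 (q = 2 of N = 5).
Gap ratios (z−y)/z: (142800−45000)/142800 = 0.6849; (142800−55000)/142800 = 0.6148.
Σ = 1.299720. Dividing by the full population N = 5 gives P₁ = 0.260.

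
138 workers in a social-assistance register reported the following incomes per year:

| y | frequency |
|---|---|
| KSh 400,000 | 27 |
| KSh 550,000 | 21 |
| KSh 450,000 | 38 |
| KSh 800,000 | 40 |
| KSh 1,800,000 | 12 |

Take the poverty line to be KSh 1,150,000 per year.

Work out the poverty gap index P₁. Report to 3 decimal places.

0.463

Below the line: 27×KSh 400,000, 38×KSh 450,000, 21×KSh 550,000, 40×KSh 800,000 (q = 126 of N = 138).
Gap ratios (z−y)/z: (1150000−400000)/1150000 = 0.6522 (×27); (1150000−450000)/1150000 = 0.6087 (×38); (1150000−550000)/1150000 = 0.5217 (×21); (1150000−800000)/1150000 = 0.3043 (×40).
Sum of shortfalls = 63.869565; P₁ averages over all N: 63.869565 / 138 = 0.463.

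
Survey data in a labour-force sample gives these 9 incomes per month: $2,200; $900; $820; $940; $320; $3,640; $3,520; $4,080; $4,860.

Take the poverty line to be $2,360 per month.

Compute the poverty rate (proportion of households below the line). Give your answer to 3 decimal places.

0.556

5 of the 9 households have income below $2,360.
H = 5/9 = 0.556.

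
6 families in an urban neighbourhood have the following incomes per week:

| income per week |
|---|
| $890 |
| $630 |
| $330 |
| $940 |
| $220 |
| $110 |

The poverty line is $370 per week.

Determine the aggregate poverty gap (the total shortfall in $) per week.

Below z: $110, $220, $330 (q = 3 of N = 6).
Individual gaps: 370−110 = 260; 370−220 = 150; 370−330 = 40.
Aggregate gap = $450.

$450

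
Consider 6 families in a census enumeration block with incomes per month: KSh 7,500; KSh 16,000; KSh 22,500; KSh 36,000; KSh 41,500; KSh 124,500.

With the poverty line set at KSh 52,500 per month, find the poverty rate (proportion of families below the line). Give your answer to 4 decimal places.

0.8333

5 of the 6 families have income below KSh 52,500.
H = 5/6 = 0.8333.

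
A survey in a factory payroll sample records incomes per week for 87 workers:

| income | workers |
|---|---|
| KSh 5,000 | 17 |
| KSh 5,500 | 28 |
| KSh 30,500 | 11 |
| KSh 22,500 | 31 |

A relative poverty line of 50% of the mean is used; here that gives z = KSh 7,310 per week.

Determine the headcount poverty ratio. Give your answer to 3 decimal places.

0.517

45 of the 87 workers have income below KSh 7,310.
H = 45/87 = 0.517.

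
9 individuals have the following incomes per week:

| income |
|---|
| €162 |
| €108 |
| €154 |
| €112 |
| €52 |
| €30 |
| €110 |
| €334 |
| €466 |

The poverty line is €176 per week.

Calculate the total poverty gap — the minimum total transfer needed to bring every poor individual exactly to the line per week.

Below the line: €30, €52, €108, €110, €112, €154, €162 (q = 7 of N = 9).
Individual gaps: 176−30 = 146; 176−52 = 124; 176−108 = 68; 176−110 = 66; 176−112 = 64; 176−154 = 22; 176−162 = 14.
Aggregate gap = €504.

€504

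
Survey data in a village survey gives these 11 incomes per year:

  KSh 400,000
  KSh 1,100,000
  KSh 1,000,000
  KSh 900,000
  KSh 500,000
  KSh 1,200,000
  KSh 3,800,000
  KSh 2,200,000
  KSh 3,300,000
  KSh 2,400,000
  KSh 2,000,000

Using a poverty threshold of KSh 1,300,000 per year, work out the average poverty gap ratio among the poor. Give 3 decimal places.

Below z: KSh 400,000, KSh 500,000, KSh 900,000, KSh 1,000,000, KSh 1,100,000, KSh 1,200,000 (q = 6 of N = 11).
Shortfall ratios (z−y)/z: 0.6923, 0.6154, 0.3077, 0.2308, 0.1538, 0.0769; sum = 2.076923.
The income-gap ratio divides by q (the poor only): 2.076923 / 6 = 0.346.

0.346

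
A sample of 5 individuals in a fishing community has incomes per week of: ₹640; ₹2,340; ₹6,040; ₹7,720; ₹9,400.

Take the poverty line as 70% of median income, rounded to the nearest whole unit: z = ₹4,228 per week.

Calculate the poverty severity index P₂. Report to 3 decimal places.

0.184

Below the line: ₹640, ₹2,340 (q = 2 of N = 5).
Normalized shortfalls: (4228−640)/4228 = 0.8486; (4228−2340)/4228 = 0.4465.
Squared: 0.7202; 0.1994.
Sum = 0.919574; P₂ = 0.919574 / 5 = 0.184.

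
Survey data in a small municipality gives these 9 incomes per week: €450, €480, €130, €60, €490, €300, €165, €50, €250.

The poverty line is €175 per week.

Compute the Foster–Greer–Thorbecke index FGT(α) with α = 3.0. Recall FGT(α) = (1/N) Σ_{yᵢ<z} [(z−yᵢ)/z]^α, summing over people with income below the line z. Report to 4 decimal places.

Poor units: €50, €60, €130, €165 (q = 4 of N = 9).
Shortfall ratios: (175−50)/175 = 0.7143; (175−60)/175 = 0.6571; (175−130)/175 = 0.2571; (175−165)/175 = 0.0571.
Raised to α = 3.0: 0.36443; 0.28378; 0.01700; 0.00019.
Sum = 0.665399; FGT(3.0) = 0.665399 / 9 = 0.0739.

0.0739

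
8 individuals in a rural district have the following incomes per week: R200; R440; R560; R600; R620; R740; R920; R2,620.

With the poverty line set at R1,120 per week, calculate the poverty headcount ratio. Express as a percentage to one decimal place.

7 of the 8 individuals have income below R1,120.
H = 7/8 = 87.5%.

87.5%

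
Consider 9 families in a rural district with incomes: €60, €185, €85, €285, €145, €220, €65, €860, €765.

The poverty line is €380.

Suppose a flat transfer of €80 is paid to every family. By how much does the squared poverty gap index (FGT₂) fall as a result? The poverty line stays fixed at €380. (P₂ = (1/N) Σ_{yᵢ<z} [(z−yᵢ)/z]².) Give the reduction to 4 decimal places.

0.1644

Before: below the line — €60, €65, €85, €145, €185, €220, €285; squared poverty gap index (FGT₂) = 0.320502.
After the €80 transfer: below the line — €140, €145, €165, €225, €265, €300, €365; squared poverty gap index (FGT₂) = 0.156144.
Reduction = 0.320502 − 0.156144 = 0.1644.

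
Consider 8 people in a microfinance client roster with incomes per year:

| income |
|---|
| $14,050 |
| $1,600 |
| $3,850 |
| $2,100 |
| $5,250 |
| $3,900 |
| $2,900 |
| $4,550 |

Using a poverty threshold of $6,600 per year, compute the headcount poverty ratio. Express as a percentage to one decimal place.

87.5%

7 of the 8 people have income below $6,600.
H = 7/8 = 87.5%.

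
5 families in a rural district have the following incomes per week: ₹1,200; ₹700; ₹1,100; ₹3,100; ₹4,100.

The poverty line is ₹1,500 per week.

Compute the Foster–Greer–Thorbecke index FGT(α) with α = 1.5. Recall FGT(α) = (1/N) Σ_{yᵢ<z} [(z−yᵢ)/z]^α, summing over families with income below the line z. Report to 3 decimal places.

0.123

Incomes under z: ₹700, ₹1,100, ₹1,200 (q = 3 of N = 5).
Normalized shortfalls: (1500−700)/1500 = 0.5333; (1500−1100)/1500 = 0.2667; (1500−1200)/1500 = 0.2000.
Raised to α = 1.5: 0.38949; 0.13771; 0.08944.
Sum = 0.616640; FGT(1.5) = 0.616640 / 5 = 0.123.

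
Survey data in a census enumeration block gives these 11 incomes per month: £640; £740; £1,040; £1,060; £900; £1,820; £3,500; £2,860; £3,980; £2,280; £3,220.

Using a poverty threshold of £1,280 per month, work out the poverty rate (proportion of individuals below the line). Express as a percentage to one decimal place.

45.5%

5 of the 11 individuals have income below £1,280.
H = 5/11 = 45.5%.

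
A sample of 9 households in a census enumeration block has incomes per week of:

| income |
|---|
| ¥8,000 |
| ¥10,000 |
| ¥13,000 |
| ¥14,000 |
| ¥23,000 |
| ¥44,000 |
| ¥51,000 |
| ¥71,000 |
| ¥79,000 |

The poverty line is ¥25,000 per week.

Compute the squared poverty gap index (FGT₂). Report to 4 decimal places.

0.1392

Poor units: ¥8,000, ¥10,000, ¥13,000, ¥14,000, ¥23,000 (q = 5 of N = 9).
Normalized shortfalls: (25000−8000)/25000 = 0.6800; (25000−10000)/25000 = 0.6000; (25000−13000)/25000 = 0.4800; (25000−14000)/25000 = 0.4400; (25000−23000)/25000 = 0.0800.
Squared: 0.4624; 0.3600; 0.2304; 0.1936; 0.0064.
Sum = 1.252800; P₂ = 1.252800 / 9 = 0.1392.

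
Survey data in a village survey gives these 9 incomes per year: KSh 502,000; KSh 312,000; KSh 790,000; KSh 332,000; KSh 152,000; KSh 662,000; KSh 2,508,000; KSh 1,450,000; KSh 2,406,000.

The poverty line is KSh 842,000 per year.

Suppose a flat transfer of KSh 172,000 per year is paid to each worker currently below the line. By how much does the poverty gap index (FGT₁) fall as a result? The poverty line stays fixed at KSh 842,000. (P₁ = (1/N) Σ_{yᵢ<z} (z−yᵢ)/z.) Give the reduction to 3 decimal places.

Before: below the line — KSh 152,000, KSh 312,000, KSh 332,000, KSh 502,000, KSh 662,000, KSh 790,000; poverty gap index (FGT₁) = 0.30377.
After the KSh 172,000 transfer: below the line — KSh 324,000, KSh 484,000, KSh 504,000, KSh 674,000, KSh 834,000; poverty gap index (FGT₁) = 0.18343.
Reduction = 0.30377 − 0.18343 = 0.120.

0.120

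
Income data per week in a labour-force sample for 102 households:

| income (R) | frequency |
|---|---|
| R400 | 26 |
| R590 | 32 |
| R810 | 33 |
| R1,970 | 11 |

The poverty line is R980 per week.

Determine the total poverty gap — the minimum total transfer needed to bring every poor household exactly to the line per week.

R33,170

Poor units: 26×R400, 32×R590, 33×R810 (q = 91 of N = 102).
Individual gaps: 26×(980−400) = 15080; 32×(980−590) = 12480; 33×(980−810) = 5610.
Aggregate gap = R33,170.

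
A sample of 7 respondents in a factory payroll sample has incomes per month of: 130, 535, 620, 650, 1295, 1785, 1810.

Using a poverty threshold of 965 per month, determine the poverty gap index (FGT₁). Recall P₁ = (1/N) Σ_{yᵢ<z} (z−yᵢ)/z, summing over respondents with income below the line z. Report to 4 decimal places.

0.2850

Incomes under z: 130, 535, 620, 650 (q = 4 of N = 7).
Relative gaps: (965−130)/965 = 0.8653; (965−535)/965 = 0.4456; (965−620)/965 = 0.3575; (965−650)/965 = 0.3264.
Sum of shortfalls = 1.994819; P₁ averages over all N: 1.994819 / 7 = 0.2850.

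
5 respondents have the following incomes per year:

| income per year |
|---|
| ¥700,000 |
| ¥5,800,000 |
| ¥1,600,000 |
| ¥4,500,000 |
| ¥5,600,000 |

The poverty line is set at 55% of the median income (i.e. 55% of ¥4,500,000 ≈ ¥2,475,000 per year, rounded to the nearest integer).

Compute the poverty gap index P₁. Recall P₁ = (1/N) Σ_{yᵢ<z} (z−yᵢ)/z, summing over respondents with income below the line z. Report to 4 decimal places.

0.2141

Below z: ¥700,000, ¥1,600,000 (q = 2 of N = 5).
Relative gaps: (2475000−700000)/2475000 = 0.7172; (2475000−1600000)/2475000 = 0.3535.
Sum of shortfalls = 1.070707; P₁ averages over all N: 1.070707 / 5 = 0.2141.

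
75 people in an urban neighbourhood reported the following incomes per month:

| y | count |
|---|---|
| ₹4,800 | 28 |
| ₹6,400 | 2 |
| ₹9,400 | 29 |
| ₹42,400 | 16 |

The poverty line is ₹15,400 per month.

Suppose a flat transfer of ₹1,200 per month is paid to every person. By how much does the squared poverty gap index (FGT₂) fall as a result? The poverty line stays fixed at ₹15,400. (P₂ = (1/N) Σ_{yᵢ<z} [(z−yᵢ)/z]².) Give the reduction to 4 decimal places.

Before: below the line — 28×₹4,800, 2×₹6,400, 29×₹9,400; squared poverty gap index (FGT₂) = 0.244678.
After the ₹1,200 transfer: below the line — 28×₹6,000, 2×₹7,600, 29×₹10,600; squared poverty gap index (FGT₂) = 0.183500.
Reduction = 0.244678 − 0.183500 = 0.0612.

0.0612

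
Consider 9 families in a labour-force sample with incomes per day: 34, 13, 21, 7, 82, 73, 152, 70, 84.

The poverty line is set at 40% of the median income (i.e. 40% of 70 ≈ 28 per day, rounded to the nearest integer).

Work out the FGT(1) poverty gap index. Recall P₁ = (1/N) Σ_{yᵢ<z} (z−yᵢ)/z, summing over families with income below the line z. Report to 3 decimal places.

0.171

Below z: 7, 13, 21 (q = 3 of N = 9).
Shortfall ratios: (28−7)/28 = 0.7500; (28−13)/28 = 0.5357; (28−21)/28 = 0.2500.
Σ = 1.535714. Dividing by the full population N = 9 gives P₁ = 0.171.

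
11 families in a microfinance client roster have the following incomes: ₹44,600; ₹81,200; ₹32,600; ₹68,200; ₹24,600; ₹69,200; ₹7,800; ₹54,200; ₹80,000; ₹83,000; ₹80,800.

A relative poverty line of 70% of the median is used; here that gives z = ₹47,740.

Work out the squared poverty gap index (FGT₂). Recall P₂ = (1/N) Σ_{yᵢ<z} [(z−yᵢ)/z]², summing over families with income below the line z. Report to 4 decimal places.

0.0945

Below z: ₹7,800, ₹24,600, ₹32,600, ₹44,600 (q = 4 of N = 11).
Relative gaps: (47740−7800)/47740 = 0.8366; (47740−24600)/47740 = 0.4847; (47740−32600)/47740 = 0.3171; (47740−44600)/47740 = 0.0658.
Squared: 0.6999; 0.2349; 0.1006; 0.0043.
Sum = 1.039768; P₂ = 1.039768 / 11 = 0.0945.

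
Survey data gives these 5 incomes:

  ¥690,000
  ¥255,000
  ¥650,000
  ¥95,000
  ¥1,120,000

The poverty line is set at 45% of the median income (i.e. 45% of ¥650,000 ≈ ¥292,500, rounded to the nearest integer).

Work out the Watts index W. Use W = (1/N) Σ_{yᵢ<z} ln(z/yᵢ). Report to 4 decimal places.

0.2524

Below the line: ¥95,000, ¥255,000 (q = 2 of N = 5).
Log shortfalls: ln(292500/95000) = 1.1246; ln(292500/255000) = 0.1372.
W = 1.261789 / 5 = 0.2524.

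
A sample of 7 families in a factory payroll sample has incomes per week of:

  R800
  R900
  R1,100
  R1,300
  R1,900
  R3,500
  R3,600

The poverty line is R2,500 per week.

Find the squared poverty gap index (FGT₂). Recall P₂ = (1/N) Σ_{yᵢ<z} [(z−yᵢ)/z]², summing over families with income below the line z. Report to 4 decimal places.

Below z: R800, R900, R1,100, R1,300, R1,900 (q = 5 of N = 7).
Normalized shortfalls: (2500−800)/2500 = 0.6800; (2500−900)/2500 = 0.6400; (2500−1100)/2500 = 0.5600; (2500−1300)/2500 = 0.4800; (2500−1900)/2500 = 0.2400.
Squared: 0.4624; 0.4096; 0.3136; 0.2304; 0.0576.
Sum = 1.473600; P₂ = 1.473600 / 7 = 0.2105.

0.2105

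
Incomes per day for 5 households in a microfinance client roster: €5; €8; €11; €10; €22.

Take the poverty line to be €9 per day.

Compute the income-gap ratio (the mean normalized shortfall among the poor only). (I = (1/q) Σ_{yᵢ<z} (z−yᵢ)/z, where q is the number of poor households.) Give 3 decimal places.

Incomes under z: €5, €8 (q = 2 of N = 5).
Shortfall ratios (z−y)/z: 0.4444, 0.1111; sum = 0.555556.
I averages over the q = 2 poor units only: 0.555556 / 2 = 0.278.

0.278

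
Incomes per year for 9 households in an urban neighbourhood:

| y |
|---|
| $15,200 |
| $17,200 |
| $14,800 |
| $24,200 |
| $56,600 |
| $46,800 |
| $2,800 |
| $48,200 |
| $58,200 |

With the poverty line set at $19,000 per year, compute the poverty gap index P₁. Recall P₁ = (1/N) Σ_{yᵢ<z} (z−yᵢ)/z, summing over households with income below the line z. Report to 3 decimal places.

0.152

Poor units: $2,800, $14,800, $15,200, $17,200 (q = 4 of N = 9).
Relative gaps: (19000−2800)/19000 = 0.8526; (19000−14800)/19000 = 0.2211; (19000−15200)/19000 = 0.2000; (19000−17200)/19000 = 0.0947.
Σ = 1.368421. Dividing by the full population N = 9 gives P₁ = 0.152.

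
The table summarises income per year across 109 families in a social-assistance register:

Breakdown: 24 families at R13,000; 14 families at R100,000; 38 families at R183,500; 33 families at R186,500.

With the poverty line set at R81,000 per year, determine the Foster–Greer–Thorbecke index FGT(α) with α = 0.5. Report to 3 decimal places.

0.202

Below z: 24×R13,000 (q = 24 of N = 109).
Shortfall ratios: (81000−13000)/81000 = 0.8395 (×24).
Raised to α = 0.5: 0.91625 (×24).
Sum = 21.989897; FGT(0.5) = 21.989897 / 109 = 0.202.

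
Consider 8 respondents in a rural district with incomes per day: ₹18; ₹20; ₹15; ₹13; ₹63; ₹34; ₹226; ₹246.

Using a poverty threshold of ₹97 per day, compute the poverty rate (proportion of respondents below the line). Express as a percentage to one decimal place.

6 of the 8 respondents have income below ₹97.
H = 6/8 = 75.0%.

75.0%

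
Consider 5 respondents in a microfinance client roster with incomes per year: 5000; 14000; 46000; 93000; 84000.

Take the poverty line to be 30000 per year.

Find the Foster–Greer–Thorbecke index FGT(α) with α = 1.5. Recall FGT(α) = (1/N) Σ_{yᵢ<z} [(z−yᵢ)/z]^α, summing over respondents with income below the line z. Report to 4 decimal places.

0.2300

Below z: 5000, 14000 (q = 2 of N = 5).
Shortfall ratios: (30000−5000)/30000 = 0.8333; (30000−14000)/30000 = 0.5333.
Raised to α = 1.5: 0.76073; 0.38949.
Sum = 1.150217; FGT(1.5) = 1.150217 / 5 = 0.2300.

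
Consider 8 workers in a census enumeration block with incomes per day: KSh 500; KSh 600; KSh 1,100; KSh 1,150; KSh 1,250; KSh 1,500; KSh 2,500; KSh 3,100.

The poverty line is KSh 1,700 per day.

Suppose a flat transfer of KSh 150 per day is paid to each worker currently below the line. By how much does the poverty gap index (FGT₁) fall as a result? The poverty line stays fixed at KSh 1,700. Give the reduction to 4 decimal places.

Before: below the line — KSh 500, KSh 600, KSh 1,100, KSh 1,150, KSh 1,250, KSh 1,500; poverty gap index (FGT₁) = 0.301471.
After the KSh 150 transfer: below the line — KSh 650, KSh 750, KSh 1,250, KSh 1,300, KSh 1,400, KSh 1,650; poverty gap index (FGT₁) = 0.235294.
Reduction = 0.301471 − 0.235294 = 0.0662.

0.0662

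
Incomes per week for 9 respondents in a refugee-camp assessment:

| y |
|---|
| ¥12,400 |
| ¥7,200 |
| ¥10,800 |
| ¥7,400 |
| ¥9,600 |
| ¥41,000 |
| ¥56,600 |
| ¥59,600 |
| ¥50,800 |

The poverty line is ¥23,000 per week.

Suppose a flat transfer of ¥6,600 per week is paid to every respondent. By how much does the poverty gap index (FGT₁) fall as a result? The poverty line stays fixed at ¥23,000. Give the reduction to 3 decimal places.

Before: below the line — ¥7,200, ¥7,400, ¥9,600, ¥10,800, ¥12,400; poverty gap index (FGT₁) = 0.32657.
After the ¥6,600 transfer: below the line — ¥13,800, ¥14,000, ¥16,200, ¥17,400, ¥19,000; poverty gap index (FGT₁) = 0.16715.
Reduction = 0.32657 − 0.16715 = 0.159.

0.159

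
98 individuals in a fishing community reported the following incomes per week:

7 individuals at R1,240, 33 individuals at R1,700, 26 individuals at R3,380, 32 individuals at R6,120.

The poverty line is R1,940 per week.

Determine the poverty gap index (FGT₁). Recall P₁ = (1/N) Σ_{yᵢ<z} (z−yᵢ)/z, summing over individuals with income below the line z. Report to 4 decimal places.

0.0674

Below z: 7×R1,240, 33×R1,700 (q = 40 of N = 98).
Shortfall ratios: (1940−1240)/1940 = 0.3608 (×7); (1940−1700)/1940 = 0.1237 (×33).
Σ = 6.608247. Dividing by the full population N = 98 gives P₁ = 0.0674.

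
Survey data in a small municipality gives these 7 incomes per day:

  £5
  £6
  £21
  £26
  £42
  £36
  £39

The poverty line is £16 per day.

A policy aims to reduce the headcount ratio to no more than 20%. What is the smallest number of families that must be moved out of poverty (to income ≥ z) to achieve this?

Currently q = 2 of N = 7 are below the line (H = 0.286).
A headcount ratio of at most 20% allows at most ⌊0.20 × 7⌋ = 1 poor families.
So at least 2 − 1 = 1 must be lifted.

1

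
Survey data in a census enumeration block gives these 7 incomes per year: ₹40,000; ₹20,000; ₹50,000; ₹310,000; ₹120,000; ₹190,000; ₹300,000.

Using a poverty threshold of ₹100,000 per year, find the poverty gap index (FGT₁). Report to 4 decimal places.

0.2714

Below z: ₹20,000, ₹40,000, ₹50,000 (q = 3 of N = 7).
Gap ratios (z−y)/z: (100000−20000)/100000 = 0.8000; (100000−40000)/100000 = 0.6000; (100000−50000)/100000 = 0.5000.
Sum of shortfalls = 1.900000; P₁ averages over all N: 1.900000 / 7 = 0.2714.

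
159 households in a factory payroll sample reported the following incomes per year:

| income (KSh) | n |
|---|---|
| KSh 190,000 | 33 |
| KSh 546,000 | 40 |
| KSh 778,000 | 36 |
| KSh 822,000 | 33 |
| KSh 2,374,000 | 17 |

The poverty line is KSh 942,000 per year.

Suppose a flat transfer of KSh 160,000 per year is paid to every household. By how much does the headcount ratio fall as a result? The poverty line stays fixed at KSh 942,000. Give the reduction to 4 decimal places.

0.2075

Before: below the line — 33×KSh 190,000, 40×KSh 546,000, 36×KSh 778,000, 33×KSh 822,000; headcount ratio = 0.893082.
After the KSh 160,000 transfer: below the line — 33×KSh 350,000, 40×KSh 706,000, 36×KSh 938,000; headcount ratio = 0.685535.
Reduction = 0.893082 − 0.685535 = 0.2075.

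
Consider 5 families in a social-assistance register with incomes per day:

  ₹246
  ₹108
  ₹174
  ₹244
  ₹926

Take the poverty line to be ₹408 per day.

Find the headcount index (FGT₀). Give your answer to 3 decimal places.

0.800

4 of the 5 families have income below ₹408.
H = 4/5 = 0.800.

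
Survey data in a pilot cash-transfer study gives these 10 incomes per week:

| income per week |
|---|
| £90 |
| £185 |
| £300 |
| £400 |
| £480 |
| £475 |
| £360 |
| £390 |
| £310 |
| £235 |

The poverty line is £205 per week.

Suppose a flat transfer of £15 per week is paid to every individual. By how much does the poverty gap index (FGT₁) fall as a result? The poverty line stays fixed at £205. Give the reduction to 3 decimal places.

Before: below the line — £90, £185; poverty gap index (FGT₁) = 0.06585.
After the £15 transfer: below the line — £105, £200; poverty gap index (FGT₁) = 0.05122.
Reduction = 0.06585 − 0.05122 = 0.015.

0.015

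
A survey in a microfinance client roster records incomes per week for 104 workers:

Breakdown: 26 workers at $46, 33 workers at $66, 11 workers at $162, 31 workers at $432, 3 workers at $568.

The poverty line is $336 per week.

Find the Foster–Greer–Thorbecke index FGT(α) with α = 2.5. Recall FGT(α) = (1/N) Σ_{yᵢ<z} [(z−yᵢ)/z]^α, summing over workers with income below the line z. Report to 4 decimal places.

0.3771

Below z: 26×$46, 33×$66, 11×$162 (q = 70 of N = 104).
Gap ratios (z−y)/z: (336−46)/336 = 0.8631 (×26); (336−66)/336 = 0.8036 (×33); (336−162)/336 = 0.5179 (×11).
Raised to α = 2.5: 0.69206 (×26); 0.57884 (×33); 0.19299 (×11).
Sum = 39.218366; FGT(2.5) = 39.218366 / 104 = 0.3771.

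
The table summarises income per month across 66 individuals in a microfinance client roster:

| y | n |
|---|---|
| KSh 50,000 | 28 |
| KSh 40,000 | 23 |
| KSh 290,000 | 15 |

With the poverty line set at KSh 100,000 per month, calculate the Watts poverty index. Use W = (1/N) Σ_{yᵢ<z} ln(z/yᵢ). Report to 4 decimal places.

0.6134

Incomes under z: 23×KSh 40,000, 28×KSh 50,000 (q = 51 of N = 66).
Log shortfalls: ln(100000/40000) = 0.9163 (×23); ln(100000/50000) = 0.6931 (×28).
W = 40.482808 / 66 = 0.6134.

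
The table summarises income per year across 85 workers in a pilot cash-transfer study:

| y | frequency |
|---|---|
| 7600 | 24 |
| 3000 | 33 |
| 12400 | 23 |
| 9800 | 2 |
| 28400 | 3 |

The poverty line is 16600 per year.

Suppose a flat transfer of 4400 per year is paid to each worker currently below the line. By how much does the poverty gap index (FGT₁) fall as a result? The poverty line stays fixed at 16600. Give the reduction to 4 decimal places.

Before: below the line — 33×3000, 24×7600, 2×9800, 23×12400; poverty gap index (FGT₁) = 0.549256.
After the 4400 transfer: below the line — 33×7400, 24×12000, 2×14200; poverty gap index (FGT₁) = 0.296811.
Reduction = 0.549256 − 0.296811 = 0.2524.

0.2524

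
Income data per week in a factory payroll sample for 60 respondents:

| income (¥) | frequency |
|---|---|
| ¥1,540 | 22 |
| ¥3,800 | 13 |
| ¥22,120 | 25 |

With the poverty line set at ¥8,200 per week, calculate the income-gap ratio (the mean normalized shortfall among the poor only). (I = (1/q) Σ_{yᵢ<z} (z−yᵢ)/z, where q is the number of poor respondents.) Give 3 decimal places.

Below the line: 22×¥1,540, 13×¥3,800 (q = 35 of N = 60).
Shortfall ratios (z−y)/z: 0.8122 (×22), 0.5366 (×13); sum = 24.843902.
The income-gap ratio divides by q (the poor only): 24.843902 / 35 = 0.710.

0.710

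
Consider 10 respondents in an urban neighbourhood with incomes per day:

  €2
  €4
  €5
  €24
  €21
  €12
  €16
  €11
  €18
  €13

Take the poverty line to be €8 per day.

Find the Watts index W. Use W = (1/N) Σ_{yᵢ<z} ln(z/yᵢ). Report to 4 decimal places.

Poor units: €2, €4, €5 (q = 3 of N = 10).
Log shortfalls: ln(8/2) = 1.3863; ln(8/4) = 0.6931; ln(8/5) = 0.4700.
W = 2.549445 / 10 = 0.2549.

0.2549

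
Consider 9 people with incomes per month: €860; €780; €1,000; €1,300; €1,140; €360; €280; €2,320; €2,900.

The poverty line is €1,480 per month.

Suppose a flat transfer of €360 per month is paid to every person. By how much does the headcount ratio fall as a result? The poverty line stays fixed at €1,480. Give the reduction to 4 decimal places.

0.2222

Before: below the line — €280, €360, €780, €860, €1,000, €1,140, €1,300; headcount ratio = 0.777778.
After the €360 transfer: below the line — €640, €720, €1,140, €1,220, €1,360; headcount ratio = 0.555556.
Reduction = 0.777778 − 0.555556 = 0.2222.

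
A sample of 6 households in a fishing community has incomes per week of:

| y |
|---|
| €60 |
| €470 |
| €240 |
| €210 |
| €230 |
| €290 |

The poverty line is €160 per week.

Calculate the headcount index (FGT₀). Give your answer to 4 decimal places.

0.1667

1 of the 6 households have income below €160.
H = 1/6 = 0.1667.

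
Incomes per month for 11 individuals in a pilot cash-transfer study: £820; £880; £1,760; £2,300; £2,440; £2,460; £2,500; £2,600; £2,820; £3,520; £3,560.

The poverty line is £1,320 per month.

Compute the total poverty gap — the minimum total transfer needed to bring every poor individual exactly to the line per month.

Poor units: £820, £880 (q = 2 of N = 11).
Individual gaps: 1320−820 = 500; 1320−880 = 440.
Aggregate gap = £940.

£940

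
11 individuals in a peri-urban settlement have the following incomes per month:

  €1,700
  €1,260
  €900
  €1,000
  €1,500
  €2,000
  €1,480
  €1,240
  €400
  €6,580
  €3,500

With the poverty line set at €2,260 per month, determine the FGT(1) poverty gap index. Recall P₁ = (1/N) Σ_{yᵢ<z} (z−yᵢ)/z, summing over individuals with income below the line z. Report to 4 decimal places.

Below the line: €400, €900, €1,000, €1,240, €1,260, €1,480, €1,500, €1,700, €2,000 (q = 9 of N = 11).
Relative gaps: (2260−400)/2260 = 0.8230; (2260−900)/2260 = 0.6018; (2260−1000)/2260 = 0.5575; (2260−1240)/2260 = 0.4513; (2260−1260)/2260 = 0.4425; (2260−1480)/2260 = 0.3451; (2260−1500)/2260 = 0.3363; (2260−1700)/2260 = 0.2478; (2260−2000)/2260 = 0.1150.
Σ = 3.920354. Dividing by the full population N = 11 gives P₁ = 0.3564.

0.3564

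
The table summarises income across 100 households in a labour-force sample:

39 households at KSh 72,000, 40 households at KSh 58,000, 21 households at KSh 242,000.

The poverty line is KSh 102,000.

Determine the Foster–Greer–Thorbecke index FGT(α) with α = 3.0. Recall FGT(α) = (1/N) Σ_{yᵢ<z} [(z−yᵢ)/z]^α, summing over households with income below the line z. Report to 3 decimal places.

Poor units: 40×KSh 58,000, 39×KSh 72,000 (q = 79 of N = 100).
Normalized shortfalls: (102000−58000)/102000 = 0.4314 (×40); (102000−72000)/102000 = 0.2941 (×39).
Raised to α = 3.0: 0.08027 (×40); 0.02544 (×39).
Sum = 4.203097; FGT(3.0) = 4.203097 / 100 = 0.042.

0.042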